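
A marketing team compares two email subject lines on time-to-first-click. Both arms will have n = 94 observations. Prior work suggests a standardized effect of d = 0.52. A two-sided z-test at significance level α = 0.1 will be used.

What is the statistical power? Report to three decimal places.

Power ≈ 0.973

Noncentrality parameter: λ = d·√(n/2) = 0.52 × √(94/2) = 3.5649
Critical value for a two-sided test at α = 0.1: z_{α/2} = 1.645.
Power = Φ(λ − 1.645) + Φ(−λ − 1.645) = Φ(1.920) + Φ(-5.210) = 0.9726 + 0.0000 = 0.9726.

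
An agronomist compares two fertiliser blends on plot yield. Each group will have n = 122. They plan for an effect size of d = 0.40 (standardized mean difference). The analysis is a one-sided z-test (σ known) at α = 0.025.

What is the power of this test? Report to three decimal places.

Power ≈ 0.878

Noncentrality parameter: δ = d·√(n/2) = 0.40 × √(122/2) = 3.1241
Critical value for a one-sided test at α = 0.025: z_α = 1.960.
Power = Φ(δ − 1.960) = Φ(1.164) = 0.8778.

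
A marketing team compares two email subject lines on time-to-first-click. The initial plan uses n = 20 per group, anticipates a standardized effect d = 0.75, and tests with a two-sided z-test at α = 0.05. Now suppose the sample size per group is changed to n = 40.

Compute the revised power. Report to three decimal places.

With n = 40 per group: δ = d·√(n/2) = 0.75 × √(40/2) = 3.3541. Critical value z_{0.025} = 1.960.
Revised power = Φ(δ − 1.960) + Φ(−δ − 1.960) = Φ(1.394) + Φ(-5.314) = 0.9184 + 0.0000 = 0.9184.

Power ≈ 0.918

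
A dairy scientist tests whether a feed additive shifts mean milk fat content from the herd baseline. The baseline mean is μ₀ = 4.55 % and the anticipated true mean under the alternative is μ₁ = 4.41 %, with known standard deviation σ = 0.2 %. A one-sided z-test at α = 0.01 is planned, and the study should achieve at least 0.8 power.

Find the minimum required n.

Standardized effect: d = |μ₁ − μ₀| / σ = |4.41 − 4.55| / 0.2 = 0.7000
Set Φ(δ − 2.326) = 0.8; then δ − 2.326 = Φ⁻¹(0.8) = 0.842, giving δ = 3.168.
δ = d·√n ⇒ n = (δ/d)² = (3.168 / 0.7000)² = 20.48.
Round up to the next whole unit.

n = 21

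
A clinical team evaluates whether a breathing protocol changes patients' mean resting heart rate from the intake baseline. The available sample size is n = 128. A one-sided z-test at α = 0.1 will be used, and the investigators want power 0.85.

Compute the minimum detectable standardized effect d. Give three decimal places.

Need Φ(δ − 1.282) = 0.85, so δ = 1.282 + 1.036 = 2.318.
δ = d·√n ⇒ d = δ/√n = 2.318/√128 = 0.2049.

d ≈ 0.205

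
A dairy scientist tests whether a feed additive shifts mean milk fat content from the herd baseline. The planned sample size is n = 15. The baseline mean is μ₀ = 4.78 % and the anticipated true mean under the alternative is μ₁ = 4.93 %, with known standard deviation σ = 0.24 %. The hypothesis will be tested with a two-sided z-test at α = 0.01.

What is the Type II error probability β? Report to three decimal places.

Standardized effect: d = |μ₁ − μ₀| / σ = |4.93 − 4.78| / 0.24 = 0.6250
Noncentrality parameter: δ = d·√n = 0.6250 × √15 = 2.4206
Two-sided α = 0.01 → critical value z_{0.005} = 2.576.
Power = Φ(δ − 2.576) + Φ(−δ − 2.576) = Φ(-0.155) + Φ(-4.996) = 0.4383 + 0.0000 = 0.4383.
Type II error: β = 1 − power = 1 − 0.4383 = 0.5617.

β ≈ 0.562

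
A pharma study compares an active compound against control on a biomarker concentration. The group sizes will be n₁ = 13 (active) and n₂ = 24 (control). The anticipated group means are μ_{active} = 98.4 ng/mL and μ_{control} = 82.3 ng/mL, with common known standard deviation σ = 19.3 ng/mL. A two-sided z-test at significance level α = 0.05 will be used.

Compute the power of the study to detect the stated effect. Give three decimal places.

Power ≈ 0.678

Standardized effect: d = |μ_{active} − μ_{control}| / σ = |98.4 − 82.3| / 19.3 = 0.8342
Noncentrality parameter: δ = d / √(1/n₁ + 1/n₂) = 0.8342 / √(1/13 + 1/24) = 2.4224
Two-sided α = 0.05 → critical value z_{0.025} = 1.960.
Power = Φ(δ − 1.960) + Φ(−δ − 1.960) = Φ(0.462) + Φ(-4.382) = 0.6781 + 0.0000 = 0.6781.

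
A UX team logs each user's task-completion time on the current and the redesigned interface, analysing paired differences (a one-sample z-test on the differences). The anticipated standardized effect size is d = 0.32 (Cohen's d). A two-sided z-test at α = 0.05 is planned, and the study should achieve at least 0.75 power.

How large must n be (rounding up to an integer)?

n = 68

Set Φ(δ − 1.960) = 0.75; then δ − 1.960 = Φ⁻¹(0.75) = 0.674, giving δ = 2.634.
(The Φ(−δ − z_{α/2}) term is vanishingly small for δ > 0 and is dropped in the standard sample-size formula.)
δ = d·√n ⇒ n = (δ/d)² = (2.634 / 0.32)² = 67.78.
Round up to the next whole unit.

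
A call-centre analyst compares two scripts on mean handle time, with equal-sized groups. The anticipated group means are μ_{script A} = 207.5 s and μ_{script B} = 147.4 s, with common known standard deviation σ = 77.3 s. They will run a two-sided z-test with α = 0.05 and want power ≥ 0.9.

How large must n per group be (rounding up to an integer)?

n = 35 per group

Standardized effect: d = |μ_{script A} − μ_{script B}| / σ = |207.5 − 147.4| / 77.3 = 0.7775
Set Φ(δ − 1.960) = 0.9; then δ − 1.960 = Φ⁻¹(0.9) = 1.282, giving δ = 3.242.
(The Φ(−δ − z_{α/2}) term is vanishingly small for δ > 0 and is dropped in the standard sample-size formula.)
δ = d·√(n/2) ⇒ n = 2(δ/d)² = 2 × (3.242 / 0.7775)² = 34.76.
Round up to the next whole unit.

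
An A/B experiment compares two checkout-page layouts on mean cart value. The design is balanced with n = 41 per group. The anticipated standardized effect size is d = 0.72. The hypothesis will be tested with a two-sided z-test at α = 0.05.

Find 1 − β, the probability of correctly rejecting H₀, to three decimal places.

Power ≈ 0.903

Noncentrality parameter: δ = d·√(n/2) = 0.72 × √(41/2) = 3.2599
Two-sided α = 0.05 → critical value z_{0.025} = 1.960.
Power = Φ(δ − 1.960) + Φ(−δ − 1.960) = Φ(1.300) + Φ(-5.220) = 0.9032 + 0.0000 = 0.9032.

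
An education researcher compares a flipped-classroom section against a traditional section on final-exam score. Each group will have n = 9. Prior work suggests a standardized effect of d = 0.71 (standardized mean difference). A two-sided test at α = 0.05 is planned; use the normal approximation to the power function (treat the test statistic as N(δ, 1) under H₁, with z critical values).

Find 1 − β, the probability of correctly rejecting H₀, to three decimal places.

Power ≈ 0.325

Noncentrality parameter: δ = d·√(n/2) = 0.71 × √(9/2) = 1.5061
Critical value for a two-sided test at α = 0.05: z_{α/2} = 1.960.
Power = Φ(δ − 1.960) + Φ(−δ − 1.960) = Φ(-0.454) + Φ(-3.466) = 0.3250 + 0.0003 = 0.3252.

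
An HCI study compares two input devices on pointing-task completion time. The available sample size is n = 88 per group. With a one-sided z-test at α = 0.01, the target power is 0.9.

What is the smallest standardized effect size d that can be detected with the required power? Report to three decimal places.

d ≈ 0.544

Required noncentrality: δ = z_{0.01} + z_{0.10} = 2.326 + 1.282 = 3.608.
δ = d·√(n/2) ⇒ d = δ/√(n/2) = 3.608/√(88/2) = 0.5439.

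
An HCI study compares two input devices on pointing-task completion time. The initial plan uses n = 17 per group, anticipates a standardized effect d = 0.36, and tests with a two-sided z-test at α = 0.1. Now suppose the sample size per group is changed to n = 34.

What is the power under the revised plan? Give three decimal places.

With n = 34 per group: δ = d·√(n/2) = 0.36 × √(34/2) = 1.4843. Critical value z_{0.05} = 1.645.
Revised power = Φ(δ − 1.645) + Φ(−δ − 1.645) = Φ(-0.161) + Φ(-3.129) = 0.4362 + 0.0009 = 0.4371.

Power ≈ 0.437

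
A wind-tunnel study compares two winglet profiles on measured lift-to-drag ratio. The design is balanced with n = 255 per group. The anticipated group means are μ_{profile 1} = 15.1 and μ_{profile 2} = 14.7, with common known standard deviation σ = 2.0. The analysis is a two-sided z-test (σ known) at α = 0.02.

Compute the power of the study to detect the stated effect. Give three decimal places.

Power ≈ 0.473

Standardized effect: d = |μ_{profile 1} − μ_{profile 2}| / σ = |15.1 − 14.7| / 2.0 = 0.2000
Noncentrality parameter: δ = d·√(n/2) = 0.2000 × √(255/2) = 2.2583
Critical value for a two-sided test at α = 0.02: z_{α/2} = 2.326.
Power = Φ(δ − 2.326) + Φ(−δ − 2.326) = Φ(-0.068) + Φ(-4.585) = 0.4729 + 0.0000 = 0.4729.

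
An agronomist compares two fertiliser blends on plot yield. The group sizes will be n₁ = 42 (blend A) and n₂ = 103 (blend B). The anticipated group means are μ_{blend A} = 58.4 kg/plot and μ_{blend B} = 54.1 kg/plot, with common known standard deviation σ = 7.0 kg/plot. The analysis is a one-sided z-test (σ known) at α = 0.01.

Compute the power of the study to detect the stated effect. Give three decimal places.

Power ≈ 0.848

Standardized effect: d = |μ_{blend A} − μ_{blend B}| / σ = |58.4 − 54.1| / 7.0 = 0.6143
Noncentrality parameter: δ = d / √(1/n₁ + 1/n₂) = 0.6143 / √(1/42 + 1/103) = 3.3553
One-sided α = 0.01 → critical value z_{0.01} = 2.326.
Power = Φ(δ − 2.326) = Φ(1.029) = 0.8482.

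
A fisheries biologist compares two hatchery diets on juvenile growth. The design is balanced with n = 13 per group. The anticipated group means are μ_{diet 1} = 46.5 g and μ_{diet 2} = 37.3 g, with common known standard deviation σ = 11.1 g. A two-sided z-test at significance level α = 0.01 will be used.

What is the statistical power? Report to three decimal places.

Standardized effect: d = |μ_{diet 1} − μ_{diet 2}| / σ = |46.5 − 37.3| / 11.1 = 0.8288
Noncentrality parameter: δ = d·√(n/2) = 0.8288 × √(13/2) = 2.1131
Critical value for a two-sided test at α = 0.01: z_{α/2} = 2.576.
Power = Φ(δ − 2.576) + Φ(−δ − 2.576) = Φ(-0.463) + Φ(-4.689) = 0.3218 + 0.0000 = 0.3218.

Power ≈ 0.322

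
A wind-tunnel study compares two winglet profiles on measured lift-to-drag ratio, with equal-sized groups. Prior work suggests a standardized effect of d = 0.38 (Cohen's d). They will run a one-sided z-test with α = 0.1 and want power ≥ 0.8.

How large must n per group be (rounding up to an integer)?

n = 63 per group

Set Φ(δ − 1.282) = 0.8; then δ − 1.282 = Φ⁻¹(0.8) = 0.842, giving δ = 2.123.
δ = d·√(n/2) ⇒ n = 2(δ/d)² = 2 × (2.123 / 0.38)² = 62.44.
Rounding up, n = 63 per group.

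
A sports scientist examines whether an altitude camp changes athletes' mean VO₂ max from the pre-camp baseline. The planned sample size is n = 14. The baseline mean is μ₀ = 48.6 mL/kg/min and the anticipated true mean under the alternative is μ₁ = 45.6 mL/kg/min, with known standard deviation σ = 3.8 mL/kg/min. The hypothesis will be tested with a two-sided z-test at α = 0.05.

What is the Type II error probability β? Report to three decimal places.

β ≈ 0.160

Standardized effect: d = |μ₁ − μ₀| / σ = |45.6 − 48.6| / 3.8 = 0.7895
Noncentrality parameter: δ = d·√n = 0.7895 × √14 = 2.9539
Critical value for a two-sided test at α = 0.05: z_{α/2} = 1.960.
Power = Φ(δ − 1.960) + Φ(−δ − 1.960) = Φ(0.994) + Φ(-4.914) = 0.8399 + 0.0000 = 0.8399.
Type II error: β = 1 − power = 1 − 0.8399 = 0.1601.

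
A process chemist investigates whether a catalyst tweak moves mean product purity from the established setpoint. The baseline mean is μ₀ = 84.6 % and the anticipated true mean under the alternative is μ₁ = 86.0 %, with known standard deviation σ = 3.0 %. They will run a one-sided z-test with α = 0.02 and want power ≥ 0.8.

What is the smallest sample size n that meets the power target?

Standardized effect: d = |μ₁ − μ₀| / σ = |86.0 − 84.6| / 3.0 = 0.4667
For power 0.8 need Φ(δ − z_{0.02}) = 0.8, so δ = z_{0.02} + z_{0.20} = 2.054 + 0.842 = 2.895.
δ = d·√n ⇒ n = (δ/d)² = (2.895 / 0.4667)² = 38.49.
Round up to the next whole unit.

n = 39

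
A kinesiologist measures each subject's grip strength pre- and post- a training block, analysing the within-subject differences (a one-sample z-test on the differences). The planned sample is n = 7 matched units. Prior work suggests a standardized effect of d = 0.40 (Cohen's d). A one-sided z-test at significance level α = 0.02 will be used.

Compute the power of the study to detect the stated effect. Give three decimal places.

Noncentrality parameter: δ = d·√n = 0.40 × √7 = 1.0583
Critical value for a one-sided test at α = 0.02: z_α = 2.054.
Power = P(Z > 2.054 − δ) = Φ(-0.995) = 0.1598.

Power ≈ 0.160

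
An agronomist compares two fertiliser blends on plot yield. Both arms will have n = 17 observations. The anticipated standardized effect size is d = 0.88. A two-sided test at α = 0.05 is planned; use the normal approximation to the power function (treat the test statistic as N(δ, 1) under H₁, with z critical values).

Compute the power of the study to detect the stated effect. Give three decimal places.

Power ≈ 0.728

Noncentrality parameter: δ = d·√(n/2) = 0.88 × √(17/2) = 2.5656
Critical value for a two-sided test at α = 0.05: z_{α/2} = 1.960.
Power = Φ(δ − 1.960) + Φ(−δ − 1.960) = Φ(0.606) + Φ(-4.526) = 0.7276 + 0.0000 = 0.7276.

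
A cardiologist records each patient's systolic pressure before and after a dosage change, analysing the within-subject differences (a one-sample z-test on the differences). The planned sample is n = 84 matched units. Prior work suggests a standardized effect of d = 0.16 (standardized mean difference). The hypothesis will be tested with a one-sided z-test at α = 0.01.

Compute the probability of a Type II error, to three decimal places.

Noncentrality parameter: δ = d·√n = 0.16 × √84 = 1.4664
One-sided α = 0.01 → critical value z_{0.01} = 2.326.
Power = P(Z > 2.326 − δ) = Φ(-0.860) = 0.1949.
Type II error: β = 1 − power = 1 − 0.1949 = 0.8051.

β ≈ 0.805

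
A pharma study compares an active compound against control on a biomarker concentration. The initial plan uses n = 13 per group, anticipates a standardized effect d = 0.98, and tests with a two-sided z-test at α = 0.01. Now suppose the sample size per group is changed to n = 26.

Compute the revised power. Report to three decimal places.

Power ≈ 0.831

With n = 26 per group: δ = d·√(n/2) = 0.98 × √(26/2) = 3.5334. Critical value z_{0.005} = 2.576.
Revised power = Φ(δ − 2.576) + Φ(−δ − 2.576) = Φ(0.958) + Φ(-6.109) = 0.8309 + 0.0000 = 0.8309.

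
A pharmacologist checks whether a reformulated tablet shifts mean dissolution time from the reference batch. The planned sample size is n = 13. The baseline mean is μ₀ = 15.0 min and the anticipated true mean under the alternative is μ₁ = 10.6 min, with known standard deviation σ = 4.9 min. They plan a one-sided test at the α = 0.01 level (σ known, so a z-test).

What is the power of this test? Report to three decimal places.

Power ≈ 0.819

Standardized effect: d = |μ₁ − μ₀| / σ = |10.6 − 15.0| / 4.9 = 0.8980
Noncentrality parameter: δ = d·√n = 0.8980 × √13 = 3.2376
Critical value for a one-sided test at α = 0.01: z_α = 2.326.
Power = Φ(δ − 2.326) = Φ(0.911) = 0.8189.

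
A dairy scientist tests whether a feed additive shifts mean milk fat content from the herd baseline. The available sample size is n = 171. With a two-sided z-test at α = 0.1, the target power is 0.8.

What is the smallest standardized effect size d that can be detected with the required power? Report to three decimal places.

d ≈ 0.190

Required noncentrality: δ = z_{0.05} + z_{0.20} = 1.645 + 0.842 = 2.486.
(Lower-tail contribution to power is negligible for δ > 0.)
δ = d·√n ⇒ d = δ/√n = 2.486/√171 = 0.1901.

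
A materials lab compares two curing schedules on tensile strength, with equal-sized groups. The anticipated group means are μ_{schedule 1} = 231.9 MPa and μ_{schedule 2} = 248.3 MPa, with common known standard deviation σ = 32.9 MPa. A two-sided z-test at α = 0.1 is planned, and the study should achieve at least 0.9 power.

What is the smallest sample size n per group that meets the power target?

Standardized effect: d = |μ_{schedule 1} − μ_{schedule 2}| / σ = |231.9 − 248.3| / 32.9 = 0.4985
Set Φ(δ − 1.645) = 0.9; then δ − 1.645 = Φ⁻¹(0.9) = 1.282, giving δ = 2.926.
(The Φ(−δ − z_{α/2}) term is vanishingly small for δ > 0 and is dropped in the standard sample-size formula.)
δ = d·√(n/2) ⇒ n = 2(δ/d)² = 2 × (2.926 / 0.4985)² = 68.93.
Round up to the next whole unit.

n = 69 per group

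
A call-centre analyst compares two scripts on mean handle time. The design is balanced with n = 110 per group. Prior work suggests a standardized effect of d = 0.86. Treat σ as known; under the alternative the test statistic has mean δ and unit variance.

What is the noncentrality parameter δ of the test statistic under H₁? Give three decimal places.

The noncentrality parameter scales effect size by the design's sample-size factor: δ = d·√(n/2) = 0.86 × √(110/2) = 6.3779

δ ≈ 6.378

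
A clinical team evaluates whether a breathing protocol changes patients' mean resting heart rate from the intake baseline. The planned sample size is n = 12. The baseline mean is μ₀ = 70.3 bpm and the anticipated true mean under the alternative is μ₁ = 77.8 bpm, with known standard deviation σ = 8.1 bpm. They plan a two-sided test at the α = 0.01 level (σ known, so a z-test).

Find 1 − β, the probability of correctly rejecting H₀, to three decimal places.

Standardized effect: d = |μ₁ − μ₀| / σ = |77.8 − 70.3| / 8.1 = 0.9259
Noncentrality parameter: δ = d·√n = 0.9259 × √12 = 3.2075
Two-sided α = 0.01 → critical value z_{0.005} = 2.576.
Power = Φ(δ − 2.576) + Φ(−δ − 2.576) = Φ(0.632) + Φ(-5.783) = 0.7362 + 0.0000 = 0.7362.

Power ≈ 0.736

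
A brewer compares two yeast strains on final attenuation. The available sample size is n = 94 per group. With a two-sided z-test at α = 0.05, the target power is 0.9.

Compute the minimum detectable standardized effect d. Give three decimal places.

d ≈ 0.473

Required noncentrality: δ = z_{0.025} + z_{0.10} = 1.960 + 1.282 = 3.242.
(The second rejection-region term Φ(−δ − z_{α/2}) is negligible and dropped.)
δ = d·√(n/2) ⇒ d = δ/√(n/2) = 3.242/√(94/2) = 0.4728.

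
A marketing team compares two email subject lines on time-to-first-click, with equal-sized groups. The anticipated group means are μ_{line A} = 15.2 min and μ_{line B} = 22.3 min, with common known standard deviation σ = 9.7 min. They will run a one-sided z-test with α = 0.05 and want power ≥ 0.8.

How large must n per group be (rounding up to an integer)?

n = 24 per group

Standardized effect: d = |μ_{line A} − μ_{line B}| / σ = |15.2 − 22.3| / 9.7 = 0.7320
For power 0.8 need Φ(δ − z_{0.05}) = 0.8, so δ = z_{0.05} + z_{0.20} = 1.645 + 0.842 = 2.486.
δ = d·√(n/2) ⇒ n = 2(δ/d)² = 2 × (2.486 / 0.7320)² = 23.08.
Round up to the next whole unit.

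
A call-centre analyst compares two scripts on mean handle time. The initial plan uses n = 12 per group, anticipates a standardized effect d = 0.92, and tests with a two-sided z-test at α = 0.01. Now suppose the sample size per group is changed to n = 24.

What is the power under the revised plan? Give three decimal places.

With n = 24 per group: δ = d·√(n/2) = 0.92 × √(24/2) = 3.1870. Critical value z_{0.005} = 2.576.
Revised power = Φ(δ − 2.576) + Φ(−δ − 2.576) = Φ(0.611) + Φ(-5.763) = 0.7294 + 0.0000 = 0.7294.

Power ≈ 0.729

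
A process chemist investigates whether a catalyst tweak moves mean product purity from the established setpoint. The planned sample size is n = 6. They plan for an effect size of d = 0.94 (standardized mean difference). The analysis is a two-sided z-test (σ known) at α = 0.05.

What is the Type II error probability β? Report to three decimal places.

Noncentrality parameter: δ = d·√n = 0.94 × √6 = 2.3025
Two-sided α = 0.05 → critical value z_{0.025} = 1.960.
Power = Φ(δ − 1.960) + Φ(−δ − 1.960) = Φ(0.343) + Φ(-4.262) = 0.6340 + 0.0000 = 0.6340.
Type II error: β = 1 − power = 1 − 0.6340 = 0.3660.

β ≈ 0.366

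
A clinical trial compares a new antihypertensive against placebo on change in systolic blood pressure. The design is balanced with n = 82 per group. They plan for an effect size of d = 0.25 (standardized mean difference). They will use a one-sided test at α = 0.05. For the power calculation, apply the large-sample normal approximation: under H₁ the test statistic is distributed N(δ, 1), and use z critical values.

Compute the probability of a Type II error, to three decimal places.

Noncentrality parameter: δ = d·√(n/2) = 0.25 × √(82/2) = 1.6008
One-sided α = 0.05 → critical value z_{0.05} = 1.645.
Power = Φ(δ − 1.645) = Φ(-0.044) = 0.4824.
Type II error: β = 1 − power = 1 − 0.4824 = 0.5176.

β ≈ 0.518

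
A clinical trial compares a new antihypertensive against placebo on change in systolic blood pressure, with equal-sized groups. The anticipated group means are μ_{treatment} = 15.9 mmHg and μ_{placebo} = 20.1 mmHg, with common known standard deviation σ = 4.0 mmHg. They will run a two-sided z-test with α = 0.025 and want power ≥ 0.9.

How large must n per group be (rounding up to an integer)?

n = 23 per group

Standardized effect: d = |μ_{treatment} − μ_{placebo}| / σ = |15.9 − 20.1| / 4.0 = 1.0500
For power 0.9 need Φ(δ − z_{0.0125}) = 0.9, so δ = z_{0.0125} + z_{0.10} = 2.241 + 1.282 = 3.523.
(The Φ(−δ − z_{α/2}) term is vanishingly small for δ > 0 and is dropped in the standard sample-size formula.)
δ = d·√(n/2) ⇒ n = 2(δ/d)² = 2 × (3.523 / 1.0500)² = 22.51.
Round up to the next whole unit.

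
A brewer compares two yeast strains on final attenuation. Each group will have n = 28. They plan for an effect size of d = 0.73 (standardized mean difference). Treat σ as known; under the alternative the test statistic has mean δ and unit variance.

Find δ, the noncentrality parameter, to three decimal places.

δ = d·√(n/2) = 0.73 × √(28/2) = 2.7314

δ ≈ 2.731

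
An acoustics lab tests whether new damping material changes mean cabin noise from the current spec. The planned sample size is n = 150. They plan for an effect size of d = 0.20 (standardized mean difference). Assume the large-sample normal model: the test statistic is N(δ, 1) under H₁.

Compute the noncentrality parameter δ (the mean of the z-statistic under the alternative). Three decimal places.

δ ≈ 2.449

δ = d·√n = 0.20 × √150 = 2.4495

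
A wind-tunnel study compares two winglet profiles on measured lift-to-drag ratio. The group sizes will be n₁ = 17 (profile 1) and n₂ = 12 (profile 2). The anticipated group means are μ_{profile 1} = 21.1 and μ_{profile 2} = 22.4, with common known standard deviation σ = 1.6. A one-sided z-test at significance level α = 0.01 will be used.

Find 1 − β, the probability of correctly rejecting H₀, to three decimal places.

Standardized effect: d = |μ_{profile 1} − μ_{profile 2}| / σ = |21.1 − 22.4| / 1.6 = 0.8125
Noncentrality parameter: δ = d / √(1/n₁ + 1/n₂) = 0.8125 / √(1/17 + 1/12) = 2.1550
One-sided α = 0.01 → critical value z_{0.01} = 2.326.
Power = P(Z > 2.326 − δ) = Φ(-0.171) = 0.4320.

Power ≈ 0.432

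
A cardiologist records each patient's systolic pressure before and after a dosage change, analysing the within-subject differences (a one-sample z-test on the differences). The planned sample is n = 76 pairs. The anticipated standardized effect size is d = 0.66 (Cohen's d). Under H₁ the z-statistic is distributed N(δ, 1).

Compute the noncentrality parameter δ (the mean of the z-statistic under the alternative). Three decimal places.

The noncentrality parameter scales effect size by the design's sample-size factor: δ = d·√n = 0.66 × √76 = 5.7537

δ ≈ 5.754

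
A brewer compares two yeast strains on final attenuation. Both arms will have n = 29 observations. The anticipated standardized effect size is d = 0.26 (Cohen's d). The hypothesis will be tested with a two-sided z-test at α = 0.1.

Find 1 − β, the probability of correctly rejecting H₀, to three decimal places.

Noncentrality parameter: δ = d·√(n/2) = 0.26 × √(29/2) = 0.9901
Two-sided α = 0.1 → critical value z_{0.05} = 1.645.
Power = Φ(δ − 1.645) + Φ(−δ − 1.645) = Φ(-0.655) + Φ(-2.635) = 0.2563 + 0.0042 = 0.2605.

Power ≈ 0.261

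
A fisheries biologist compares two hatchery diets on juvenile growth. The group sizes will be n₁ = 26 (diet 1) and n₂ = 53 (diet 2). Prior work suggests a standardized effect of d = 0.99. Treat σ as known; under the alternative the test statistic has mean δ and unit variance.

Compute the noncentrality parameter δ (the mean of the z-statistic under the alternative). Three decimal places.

δ = d / √(1/n₁ + 1/n₂) = 0.99 / √(1/26 + 1/53) = 4.1347

δ ≈ 4.135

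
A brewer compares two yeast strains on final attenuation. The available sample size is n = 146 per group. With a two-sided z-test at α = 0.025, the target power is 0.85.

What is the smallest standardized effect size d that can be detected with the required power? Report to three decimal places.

d ≈ 0.384

Required noncentrality: δ = z_{0.0125} + z_{0.15} = 2.241 + 1.036 = 3.278.
(The second rejection-region term Φ(−δ − z_{α/2}) is negligible and dropped.)
δ = d·√(n/2) ⇒ d = δ/√(n/2) = 3.278/√(146/2) = 0.3836.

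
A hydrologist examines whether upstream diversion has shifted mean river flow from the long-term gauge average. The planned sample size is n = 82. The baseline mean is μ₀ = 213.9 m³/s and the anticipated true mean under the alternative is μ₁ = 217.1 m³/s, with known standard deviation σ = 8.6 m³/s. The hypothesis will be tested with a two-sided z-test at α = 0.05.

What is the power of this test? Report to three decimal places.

Standardized effect: d = |μ₁ − μ₀| / σ = |217.1 − 213.9| / 8.6 = 0.3721
Noncentrality parameter: δ = d·√n = 0.3721 × √82 = 3.3694
Two-sided α = 0.05 → critical value z_{0.025} = 1.960.
Power = Φ(δ − 1.960) + Φ(−δ − 1.960) = Φ(1.409) + Φ(-5.329) = 0.9207 + 0.0000 = 0.9207.

Power ≈ 0.921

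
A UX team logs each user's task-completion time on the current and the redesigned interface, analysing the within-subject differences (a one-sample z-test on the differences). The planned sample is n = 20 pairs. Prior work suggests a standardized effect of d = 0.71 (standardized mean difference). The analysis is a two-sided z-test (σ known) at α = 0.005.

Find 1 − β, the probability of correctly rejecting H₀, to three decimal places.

Noncentrality parameter: λ = d·√n = 0.71 × √20 = 3.1752
Critical value for a two-sided test at α = 0.005: z_{α/2} = 2.807.
Power = Φ(λ − 2.807) + Φ(−λ − 2.807) = Φ(0.368) + Φ(-5.982) = 0.6436 + 0.0000 = 0.6436.

Power ≈ 0.644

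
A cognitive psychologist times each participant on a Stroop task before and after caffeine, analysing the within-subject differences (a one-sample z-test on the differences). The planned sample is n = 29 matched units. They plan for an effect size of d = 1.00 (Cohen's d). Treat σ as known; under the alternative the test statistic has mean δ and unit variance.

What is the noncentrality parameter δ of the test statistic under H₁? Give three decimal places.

δ ≈ 5.385

The noncentrality parameter scales effect size by the design's sample-size factor: δ = d·√n = 1.00 × √29 = 5.3852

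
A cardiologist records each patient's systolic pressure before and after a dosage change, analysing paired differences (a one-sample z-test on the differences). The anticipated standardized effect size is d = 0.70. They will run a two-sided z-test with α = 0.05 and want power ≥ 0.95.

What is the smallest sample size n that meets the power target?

n = 27

For power 0.95 need Φ(δ − z_{0.025}) = 0.95, so δ = z_{0.025} + z_{0.05} = 1.960 + 1.645 = 3.605.
(The Φ(−δ − z_{α/2}) term is vanishingly small for δ > 0 and is dropped in the standard sample-size formula.)
δ = d·√n ⇒ n = (δ/d)² = (3.605 / 0.70)² = 26.52.
Round up to the next whole unit.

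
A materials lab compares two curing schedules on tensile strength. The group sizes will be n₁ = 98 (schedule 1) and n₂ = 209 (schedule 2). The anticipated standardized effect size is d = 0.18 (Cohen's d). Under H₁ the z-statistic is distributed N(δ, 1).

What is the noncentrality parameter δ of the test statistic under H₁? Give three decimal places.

δ = d / √(1/n₁ + 1/n₂) = 0.18 / √(1/98 + 1/209) = 1.4702

δ ≈ 1.470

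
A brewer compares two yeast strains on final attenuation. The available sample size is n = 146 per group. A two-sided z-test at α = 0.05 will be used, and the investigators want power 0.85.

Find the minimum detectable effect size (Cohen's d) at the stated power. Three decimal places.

Need Φ(δ − 1.960) = 0.85, so δ = 1.960 + 1.036 = 2.996.
(The second rejection-region term Φ(−δ − z_{α/2}) is negligible and dropped.)
δ = d·√(n/2) ⇒ d = δ/√(n/2) = 2.996/√(146/2) = 0.3507.

d ≈ 0.351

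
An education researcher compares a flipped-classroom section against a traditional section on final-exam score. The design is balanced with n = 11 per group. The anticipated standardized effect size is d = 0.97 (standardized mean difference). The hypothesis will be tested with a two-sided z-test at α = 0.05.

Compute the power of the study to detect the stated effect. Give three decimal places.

Power ≈ 0.624

Noncentrality parameter: δ = d·√(n/2) = 0.97 × √(11/2) = 2.2749
Critical value for a two-sided test at α = 0.05: z_{α/2} = 1.960.
Power = Φ(δ − 1.960) + Φ(−δ − 1.960) = Φ(0.315) + Φ(-4.235) = 0.6236 + 0.0000 = 0.6236.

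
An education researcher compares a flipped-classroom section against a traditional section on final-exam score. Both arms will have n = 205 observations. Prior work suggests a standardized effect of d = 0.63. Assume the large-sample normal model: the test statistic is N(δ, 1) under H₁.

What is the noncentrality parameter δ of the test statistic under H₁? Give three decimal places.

δ ≈ 6.378

δ = d·√(n/2) = 0.63 × √(205/2) = 6.3783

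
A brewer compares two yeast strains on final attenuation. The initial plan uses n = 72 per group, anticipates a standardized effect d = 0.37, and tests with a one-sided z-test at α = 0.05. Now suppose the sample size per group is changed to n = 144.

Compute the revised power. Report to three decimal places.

With n = 144 per group: δ = d·√(n/2) = 0.37 × √(144/2) = 3.1396. Critical value z_{0.05} = 1.645.
Revised power = P(Z > 1.645 − δ) = Φ(1.495) = 0.9325.

Power ≈ 0.933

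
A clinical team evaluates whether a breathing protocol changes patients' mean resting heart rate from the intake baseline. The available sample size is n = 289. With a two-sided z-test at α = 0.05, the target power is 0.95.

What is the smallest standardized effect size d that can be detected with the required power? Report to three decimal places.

Required noncentrality: δ = z_{0.025} + z_{0.05} = 1.960 + 1.645 = 3.605.
(The second rejection-region term Φ(−δ − z_{α/2}) is negligible and dropped.)
δ = d·√n ⇒ d = δ/√n = 3.605/√289 = 0.2120.

d ≈ 0.212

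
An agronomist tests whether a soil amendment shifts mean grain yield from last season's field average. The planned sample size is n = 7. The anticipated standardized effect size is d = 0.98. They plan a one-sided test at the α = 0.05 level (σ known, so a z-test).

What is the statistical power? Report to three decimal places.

Noncentrality parameter: λ = d·√n = 0.98 × √7 = 2.5928
One-sided α = 0.05 → critical value z_{0.05} = 1.645.
Power = P(Z > 1.645 − λ) = Φ(0.948) = 0.8284.

Power ≈ 0.828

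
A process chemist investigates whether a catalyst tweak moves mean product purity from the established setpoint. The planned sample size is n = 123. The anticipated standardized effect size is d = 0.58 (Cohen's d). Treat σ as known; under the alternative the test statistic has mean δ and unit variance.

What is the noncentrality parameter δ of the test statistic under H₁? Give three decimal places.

The noncentrality parameter scales effect size by the design's sample-size factor: δ = d·√n = 0.58 × √123 = 6.4325

δ ≈ 6.433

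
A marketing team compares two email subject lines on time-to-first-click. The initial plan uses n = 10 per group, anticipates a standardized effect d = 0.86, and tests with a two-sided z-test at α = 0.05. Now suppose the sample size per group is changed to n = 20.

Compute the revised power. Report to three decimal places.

Power ≈ 0.776

With n = 20 per group: δ = d·√(n/2) = 0.86 × √(20/2) = 2.7196. Critical value z_{0.025} = 1.960.
Revised power = Φ(δ − 1.960) + Φ(−δ − 1.960) = Φ(0.760) + Φ(-4.680) = 0.7763 + 0.0000 = 0.7763.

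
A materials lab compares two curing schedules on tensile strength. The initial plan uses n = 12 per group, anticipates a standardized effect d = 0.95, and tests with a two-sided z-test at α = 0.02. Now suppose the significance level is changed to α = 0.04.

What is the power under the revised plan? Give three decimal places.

δ = d·√(n/2) = 0.95 × √(12/2) = 2.3270 (unchanged). New critical value: z_{0.02} = 2.054.
Revised power = Φ(δ − 2.054) + Φ(−δ − 2.054) = Φ(0.273) + Φ(-4.381) = 0.6077 + 0.0000 = 0.6077.

Power ≈ 0.608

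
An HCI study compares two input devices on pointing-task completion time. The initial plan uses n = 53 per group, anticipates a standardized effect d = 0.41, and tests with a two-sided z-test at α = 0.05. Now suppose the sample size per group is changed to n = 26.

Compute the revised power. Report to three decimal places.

With n = 26 per group: δ = d·√(n/2) = 0.41 × √(26/2) = 1.4783. Critical value z_{0.025} = 1.960.
Revised power = Φ(δ − 1.960) + Φ(−δ − 1.960) = Φ(-0.482) + Φ(-3.438) = 0.3150 + 0.0003 = 0.3153.

Power ≈ 0.315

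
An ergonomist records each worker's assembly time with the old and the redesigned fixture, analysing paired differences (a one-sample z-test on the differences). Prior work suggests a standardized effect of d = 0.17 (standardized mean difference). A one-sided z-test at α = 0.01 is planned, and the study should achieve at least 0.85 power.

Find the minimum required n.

For power 0.85 need Φ(δ − z_{0.01}) = 0.85, so δ = z_{0.01} + z_{0.15} = 2.326 + 1.036 = 3.363.
δ = d·√n ⇒ n = (δ/d)² = (3.363 / 0.17)² = 391.29.
Rounding up, n = 392.

n = 392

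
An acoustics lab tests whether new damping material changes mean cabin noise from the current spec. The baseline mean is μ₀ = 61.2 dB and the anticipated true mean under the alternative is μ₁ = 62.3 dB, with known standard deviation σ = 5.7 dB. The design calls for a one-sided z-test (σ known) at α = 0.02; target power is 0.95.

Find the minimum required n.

Standardized effect: d = |μ₁ − μ₀| / σ = |62.3 − 61.2| / 5.7 = 0.1930
Set Φ(δ − 2.054) = 0.95; then δ − 2.054 = Φ⁻¹(0.95) = 1.645, giving δ = 3.699.
δ = d·√n ⇒ n = (δ/d)² = (3.699 / 0.1930)² = 367.32.
Rounding up, n = 368.

n = 368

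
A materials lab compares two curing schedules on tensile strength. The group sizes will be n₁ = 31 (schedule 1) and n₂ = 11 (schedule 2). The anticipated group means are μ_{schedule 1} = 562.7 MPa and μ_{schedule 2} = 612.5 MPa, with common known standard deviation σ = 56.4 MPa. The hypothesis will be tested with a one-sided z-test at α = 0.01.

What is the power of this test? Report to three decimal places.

Power ≈ 0.575

Standardized effect: d = |μ_{schedule 1} − μ_{schedule 2}| / σ = |562.7 − 612.5| / 56.4 = 0.8830
Noncentrality parameter: λ = d / √(1/n₁ + 1/n₂) = 0.8830 / √(1/31 + 1/11) = 2.5160
One-sided α = 0.01 → critical value z_{0.01} = 2.326.
Power = P(Z > 2.326 − λ) = Φ(0.190) = 0.5752.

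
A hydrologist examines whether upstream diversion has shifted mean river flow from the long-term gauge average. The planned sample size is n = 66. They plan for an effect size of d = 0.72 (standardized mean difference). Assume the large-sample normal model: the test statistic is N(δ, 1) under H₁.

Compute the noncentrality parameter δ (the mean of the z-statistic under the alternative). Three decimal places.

δ ≈ 5.849

The noncentrality parameter scales effect size by the design's sample-size factor: δ = d·√n = 0.72 × √66 = 5.8493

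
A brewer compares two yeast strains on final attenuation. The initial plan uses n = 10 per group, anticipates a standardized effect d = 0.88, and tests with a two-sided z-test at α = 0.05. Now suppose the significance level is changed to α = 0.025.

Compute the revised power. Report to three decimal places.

δ = d·√(n/2) = 0.88 × √(10/2) = 1.9677 (unchanged). New critical value: z_{0.0125} = 2.241.
Revised power = Φ(δ − 2.241) + Φ(−δ − 2.241) = Φ(-0.274) + Φ(-4.209) = 0.3922 + 0.0000 = 0.3922.

Power ≈ 0.392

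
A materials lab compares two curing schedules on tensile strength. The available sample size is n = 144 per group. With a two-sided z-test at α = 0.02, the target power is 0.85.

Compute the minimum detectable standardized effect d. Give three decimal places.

Required noncentrality: δ = z_{0.01} + z_{0.15} = 2.326 + 1.036 = 3.363.
(The second rejection-region term Φ(−δ − z_{α/2}) is negligible and dropped.)
δ = d·√(n/2) ⇒ d = δ/√(n/2) = 3.363/√(144/2) = 0.3963.

d ≈ 0.396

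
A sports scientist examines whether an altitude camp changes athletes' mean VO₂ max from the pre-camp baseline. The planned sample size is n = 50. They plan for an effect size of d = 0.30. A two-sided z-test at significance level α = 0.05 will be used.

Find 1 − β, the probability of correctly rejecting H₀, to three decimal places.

Power ≈ 0.564

Noncentrality parameter: δ = d·√n = 0.30 × √50 = 2.1213
Two-sided α = 0.05 → critical value z_{0.025} = 1.960.
Power = Φ(δ − 1.960) + Φ(−δ − 1.960) = Φ(0.161) + Φ(-4.081) = 0.5641 + 0.0000 = 0.5641.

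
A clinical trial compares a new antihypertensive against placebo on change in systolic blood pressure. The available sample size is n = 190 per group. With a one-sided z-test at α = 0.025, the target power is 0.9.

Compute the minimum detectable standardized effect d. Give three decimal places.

d ≈ 0.333

Need Φ(δ − 1.960) = 0.9, so δ = 1.960 + 1.282 = 3.242.
δ = d·√(n/2) ⇒ d = δ/√(n/2) = 3.242/√(190/2) = 0.3326.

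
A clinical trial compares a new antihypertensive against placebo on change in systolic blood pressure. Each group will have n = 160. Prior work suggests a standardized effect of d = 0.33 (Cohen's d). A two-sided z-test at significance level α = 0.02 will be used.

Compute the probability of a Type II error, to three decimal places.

Noncentrality parameter: δ = d·√(n/2) = 0.33 × √(160/2) = 2.9516
Critical value for a two-sided test at α = 0.02: z_{α/2} = 2.326.
Power = Φ(δ − 2.326) + Φ(−δ − 2.326) = Φ(0.625) + Φ(-5.278) = 0.7341 + 0.0000 = 0.7341.
Type II error: β = 1 − power = 1 − 0.7341 = 0.2659.

β ≈ 0.266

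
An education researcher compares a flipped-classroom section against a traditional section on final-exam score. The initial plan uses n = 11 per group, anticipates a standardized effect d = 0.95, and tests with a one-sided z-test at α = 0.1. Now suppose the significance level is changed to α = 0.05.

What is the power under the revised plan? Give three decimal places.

Power ≈ 0.720

δ = d·√(n/2) = 0.95 × √(11/2) = 2.2279 (unchanged). New critical value: z_{0.05} = 1.645.
Revised power = P(Z > 1.645 − δ) = Φ(0.583) = 0.7201.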